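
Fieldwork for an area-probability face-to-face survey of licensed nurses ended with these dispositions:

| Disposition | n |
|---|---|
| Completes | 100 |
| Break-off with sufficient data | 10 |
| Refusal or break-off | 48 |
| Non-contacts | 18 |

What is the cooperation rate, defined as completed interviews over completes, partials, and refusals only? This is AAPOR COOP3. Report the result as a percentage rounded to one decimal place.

63.3%

Numerator: 100
Denom: 100 + 10 + 48 = 158
COOP3 = 100 / 158 = 0.6329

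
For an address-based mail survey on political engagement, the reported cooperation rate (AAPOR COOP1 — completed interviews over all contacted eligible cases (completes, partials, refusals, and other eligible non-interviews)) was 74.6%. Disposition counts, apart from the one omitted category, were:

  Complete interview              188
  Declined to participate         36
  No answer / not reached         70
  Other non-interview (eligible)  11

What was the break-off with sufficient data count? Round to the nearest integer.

17

COOP1 = 188 / D = 0.746
D = 188 / 0.746 = 252.0
Other denominator terms total 235
break-off with sufficient data = 252.0 − 235 ≈ 17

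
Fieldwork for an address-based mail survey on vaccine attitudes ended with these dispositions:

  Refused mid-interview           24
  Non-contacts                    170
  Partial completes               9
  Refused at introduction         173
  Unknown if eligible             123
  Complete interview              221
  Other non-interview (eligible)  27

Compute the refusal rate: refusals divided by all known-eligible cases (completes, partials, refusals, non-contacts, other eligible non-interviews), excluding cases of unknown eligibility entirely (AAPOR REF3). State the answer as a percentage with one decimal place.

Refusals = 173 + 24 = 197
Numerator = 197
Denom = 221 + 9 + 197 + 170 + 27 = 624
REF3 = 197 / 624 = 0.3157

31.6%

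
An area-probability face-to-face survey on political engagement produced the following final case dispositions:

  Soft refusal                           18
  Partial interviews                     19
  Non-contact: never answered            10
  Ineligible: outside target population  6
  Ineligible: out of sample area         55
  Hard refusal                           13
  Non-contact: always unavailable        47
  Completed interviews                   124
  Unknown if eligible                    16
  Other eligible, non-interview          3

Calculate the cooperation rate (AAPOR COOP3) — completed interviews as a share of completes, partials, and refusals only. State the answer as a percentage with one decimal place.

Refusals = 13 + 18 = 31
No contact after all attempts = 10 + 47 = 57
Out of scope = 6 + 55 = 61
Top = 124
Base = 124 + 19 + 31 = 174
COOP3 = 124 / 174 = 0.7126

71.3%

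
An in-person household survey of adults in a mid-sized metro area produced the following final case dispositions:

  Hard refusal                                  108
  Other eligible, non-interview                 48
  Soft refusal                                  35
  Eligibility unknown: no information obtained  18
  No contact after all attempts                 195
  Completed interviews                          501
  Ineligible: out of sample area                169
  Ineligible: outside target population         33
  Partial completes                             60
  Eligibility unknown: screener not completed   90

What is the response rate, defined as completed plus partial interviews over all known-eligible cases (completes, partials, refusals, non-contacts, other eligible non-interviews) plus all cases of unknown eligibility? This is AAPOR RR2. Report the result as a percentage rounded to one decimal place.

53.2%

Refused = 108 + 35 = 143
Unknown eligibility = 90 + 18 = 108
Screened out, ineligible = 33 + 169 = 202
Num = 501 + 60 = 561
Base = 501 + 60 + 143 + 195 + 48 + 108 = 1055
RR2 = 561 / 1055 = 0.5318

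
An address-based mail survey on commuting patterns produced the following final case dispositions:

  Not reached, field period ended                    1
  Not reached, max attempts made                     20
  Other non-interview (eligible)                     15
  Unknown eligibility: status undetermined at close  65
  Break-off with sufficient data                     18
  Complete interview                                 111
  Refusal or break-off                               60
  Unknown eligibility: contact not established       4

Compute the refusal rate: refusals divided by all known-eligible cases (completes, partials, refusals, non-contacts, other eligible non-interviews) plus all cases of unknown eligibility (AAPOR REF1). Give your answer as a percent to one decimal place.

No answer / not reached = 1 + 20 = 21
Eligibility not determined = 4 + 65 = 69
Top: 60
Base: 111 + 18 + 60 + 21 + 15 + 69 = 294
REF1 = 60 / 294 = 0.2041

20.4%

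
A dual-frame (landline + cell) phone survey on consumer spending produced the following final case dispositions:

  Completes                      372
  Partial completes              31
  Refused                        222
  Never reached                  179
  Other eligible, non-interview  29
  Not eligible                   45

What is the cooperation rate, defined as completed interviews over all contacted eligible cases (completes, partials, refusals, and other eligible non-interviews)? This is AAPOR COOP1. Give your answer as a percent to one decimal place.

56.9%

Top = 372
Denominator = 372 + 31 + 222 + 29 = 654
COOP1 = 372 / 654 = 0.5688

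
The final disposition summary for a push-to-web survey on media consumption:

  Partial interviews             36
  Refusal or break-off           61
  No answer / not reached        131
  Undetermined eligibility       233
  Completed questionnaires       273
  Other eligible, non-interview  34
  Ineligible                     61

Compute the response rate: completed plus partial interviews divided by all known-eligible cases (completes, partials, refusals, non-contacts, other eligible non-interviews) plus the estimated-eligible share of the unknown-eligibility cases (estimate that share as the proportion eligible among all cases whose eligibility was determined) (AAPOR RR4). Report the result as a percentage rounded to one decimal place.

41.5%

Num: 273 + 36 = 309
Determined eligible: 273 + 36 + 61 + 131 + 34 = 535
e = 535 / (535 + 61) = 535 / 596 = 0.8977
Estimated eligible among unknowns: 0.8977 × 233 = 209.16
Base: 535 + 209.16 = 744.16
RR4 = 309 / 744.16 = 0.4152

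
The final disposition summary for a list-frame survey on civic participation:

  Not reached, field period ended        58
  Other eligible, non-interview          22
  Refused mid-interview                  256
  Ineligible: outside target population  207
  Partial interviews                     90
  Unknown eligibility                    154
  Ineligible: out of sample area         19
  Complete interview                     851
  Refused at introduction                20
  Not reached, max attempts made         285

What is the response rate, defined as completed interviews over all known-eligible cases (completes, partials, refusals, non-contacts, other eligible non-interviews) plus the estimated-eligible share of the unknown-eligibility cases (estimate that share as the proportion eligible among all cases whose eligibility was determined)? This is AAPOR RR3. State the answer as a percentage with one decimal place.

Refusals = 20 + 256 = 276
Never reached = 58 + 285 = 343
Ineligible = 207 + 19 = 226
Numerator = 851
Known eligible = 851 + 90 + 276 + 343 + 22 = 1582
e = 1582 / (1582 + 226) = 1582 / 1808 = 0.8750
Eligible share of unknowns = 0.8750 × 154 = 134.75
Denominator = 1582 + 134.75 = 1716.75
RR3 = 851 / 1716.75 = 0.4957

49.6%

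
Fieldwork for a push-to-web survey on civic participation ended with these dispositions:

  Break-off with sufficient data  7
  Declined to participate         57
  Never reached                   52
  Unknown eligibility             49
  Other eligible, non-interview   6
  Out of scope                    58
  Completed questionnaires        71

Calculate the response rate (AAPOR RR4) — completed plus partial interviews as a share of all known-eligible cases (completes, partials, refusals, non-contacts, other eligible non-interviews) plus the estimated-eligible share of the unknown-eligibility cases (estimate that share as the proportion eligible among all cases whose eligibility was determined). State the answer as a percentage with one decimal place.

33.8%

Numerator = 71 + 7 = 78
Known eligible = 71 + 7 + 57 + 52 + 6 = 193
e = 193 / (193 + 58) = 193 / 251 = 0.7689
Eligible share of unknowns = 0.7689 × 49 = 37.68
Denominator = 193 + 37.68 = 230.68
RR4 = 78 / 230.68 = 0.3381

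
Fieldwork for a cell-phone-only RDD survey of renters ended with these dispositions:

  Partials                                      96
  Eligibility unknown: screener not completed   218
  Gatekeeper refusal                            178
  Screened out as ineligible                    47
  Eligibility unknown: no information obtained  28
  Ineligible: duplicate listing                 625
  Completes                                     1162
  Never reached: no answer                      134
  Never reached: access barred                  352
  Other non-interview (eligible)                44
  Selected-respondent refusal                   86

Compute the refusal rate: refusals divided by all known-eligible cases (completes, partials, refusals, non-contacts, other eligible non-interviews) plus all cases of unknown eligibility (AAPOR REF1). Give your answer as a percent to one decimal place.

11.5%

Refused = 178 + 86 = 264
Never reached = 134 + 352 = 486
Undetermined eligibility = 218 + 28 = 246
Screened out, ineligible = 47 + 625 = 672
Top: 264
Denom: 1162 + 96 + 264 + 486 + 44 + 246 = 2298
REF1 = 264 / 2298 = 0.1149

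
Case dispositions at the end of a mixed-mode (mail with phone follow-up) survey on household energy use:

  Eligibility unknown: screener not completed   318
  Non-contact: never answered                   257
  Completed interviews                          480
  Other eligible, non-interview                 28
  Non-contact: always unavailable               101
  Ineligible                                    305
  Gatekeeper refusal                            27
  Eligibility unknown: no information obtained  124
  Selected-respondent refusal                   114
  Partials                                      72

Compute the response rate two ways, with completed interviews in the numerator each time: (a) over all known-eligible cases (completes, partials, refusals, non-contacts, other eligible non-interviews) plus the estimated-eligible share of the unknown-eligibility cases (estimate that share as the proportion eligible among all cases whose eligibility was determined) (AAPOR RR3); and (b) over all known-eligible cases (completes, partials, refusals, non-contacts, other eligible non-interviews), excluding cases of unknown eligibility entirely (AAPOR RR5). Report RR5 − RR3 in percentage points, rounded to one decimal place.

Refusal or break-off = 27 + 114 = 141
Non-contacts = 257 + 101 = 358
Unknown eligibility = 318 + 124 = 442
Numerator: 480
Known eligible: 480 + 72 + 141 + 358 + 28 = 1079
e = 1079 / (1079 + 305) = 1079 / 1384 = 0.7796
e × U: 0.7796 × 442 = 344.58
Denom: 1079 + 344.58 = 1423.58
RR3 = 480 / 1423.58 = 0.3372
Denom: 480 + 72 + 141 + 358 + 28 = 1079
RR5 = 480 / 1079 = 0.4449
Difference = 44.49 − 33.72 = 10.77 percentage points

10.8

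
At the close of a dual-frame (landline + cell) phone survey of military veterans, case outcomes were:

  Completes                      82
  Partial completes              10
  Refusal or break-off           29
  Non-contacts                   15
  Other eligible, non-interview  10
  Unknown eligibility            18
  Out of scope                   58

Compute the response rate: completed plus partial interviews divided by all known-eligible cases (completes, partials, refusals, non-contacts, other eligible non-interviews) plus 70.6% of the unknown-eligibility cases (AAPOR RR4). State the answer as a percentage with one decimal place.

Numerator = 82 + 10 = 92
Determined eligible = 82 + 10 + 29 + 15 + 10 = 146
e × U = 0.7060 × 18 = 12.71
Denominator = 146 + 12.71 = 158.71
RR4 = 92 / 158.71 = 0.5797

58.0%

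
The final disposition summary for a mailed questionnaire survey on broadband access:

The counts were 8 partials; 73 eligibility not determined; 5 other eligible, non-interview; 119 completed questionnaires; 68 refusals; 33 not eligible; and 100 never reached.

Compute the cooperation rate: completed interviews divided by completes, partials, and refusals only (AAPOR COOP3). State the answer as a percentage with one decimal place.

Top → 119
Denominator → 119 + 8 + 68 = 195
COOP3 = 119 / 195 = 0.6103

61.0%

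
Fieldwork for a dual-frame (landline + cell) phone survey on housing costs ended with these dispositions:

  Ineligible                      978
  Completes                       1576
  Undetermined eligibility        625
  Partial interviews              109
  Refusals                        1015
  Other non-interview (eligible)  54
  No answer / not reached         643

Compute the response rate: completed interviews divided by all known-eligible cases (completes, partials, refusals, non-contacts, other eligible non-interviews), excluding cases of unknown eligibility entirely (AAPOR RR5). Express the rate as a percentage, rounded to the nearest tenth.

Top → 1576
Denominator → 1576 + 109 + 1015 + 643 + 54 = 3397
RR5 = 1576 / 3397 = 0.4639

46.4%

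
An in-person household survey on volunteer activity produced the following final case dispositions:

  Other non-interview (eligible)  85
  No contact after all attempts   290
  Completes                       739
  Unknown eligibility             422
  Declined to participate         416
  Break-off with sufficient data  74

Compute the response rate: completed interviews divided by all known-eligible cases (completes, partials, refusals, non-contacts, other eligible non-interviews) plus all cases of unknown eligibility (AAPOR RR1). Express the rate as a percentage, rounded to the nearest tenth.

36.5%

Numerator: 739
Denom: 739 + 74 + 416 + 290 + 85 + 422 = 2026
RR1 = 739 / 2026 = 0.3648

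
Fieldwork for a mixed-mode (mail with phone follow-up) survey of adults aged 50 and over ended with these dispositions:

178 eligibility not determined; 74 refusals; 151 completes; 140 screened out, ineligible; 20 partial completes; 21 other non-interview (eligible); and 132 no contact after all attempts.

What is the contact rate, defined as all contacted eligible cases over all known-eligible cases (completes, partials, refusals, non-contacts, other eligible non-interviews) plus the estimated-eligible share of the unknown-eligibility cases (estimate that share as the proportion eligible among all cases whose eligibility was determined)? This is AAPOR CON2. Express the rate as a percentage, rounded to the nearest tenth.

Numerator = 151 + 20 + 74 + 21 = 266
Known eligible = 151 + 20 + 74 + 132 + 21 = 398
e = 398 / (398 + 140) = 398 / 538 = 0.7398
Estimated eligible among unknowns = 0.7398 × 178 = 131.68
Base = 398 + 131.68 = 529.68
CON2 = 266 / 529.68 = 0.5022

50.2%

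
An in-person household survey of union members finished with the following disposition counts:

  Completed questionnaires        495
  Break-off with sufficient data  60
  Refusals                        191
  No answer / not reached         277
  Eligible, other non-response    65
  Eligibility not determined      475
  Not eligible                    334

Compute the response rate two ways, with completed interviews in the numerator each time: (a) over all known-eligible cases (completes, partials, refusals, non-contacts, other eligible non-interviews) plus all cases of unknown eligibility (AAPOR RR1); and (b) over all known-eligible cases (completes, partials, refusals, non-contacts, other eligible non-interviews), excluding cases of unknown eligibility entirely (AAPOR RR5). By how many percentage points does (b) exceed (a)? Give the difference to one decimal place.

13.8

Num: 495
Denominator: 495 + 60 + 191 + 277 + 65 + 475 = 1563
RR1 = 495 / 1563 = 0.3167
Denominator: 495 + 60 + 191 + 277 + 65 = 1088
RR5 = 495 / 1088 = 0.4550
Difference = 45.50 − 31.67 = 13.83 percentage points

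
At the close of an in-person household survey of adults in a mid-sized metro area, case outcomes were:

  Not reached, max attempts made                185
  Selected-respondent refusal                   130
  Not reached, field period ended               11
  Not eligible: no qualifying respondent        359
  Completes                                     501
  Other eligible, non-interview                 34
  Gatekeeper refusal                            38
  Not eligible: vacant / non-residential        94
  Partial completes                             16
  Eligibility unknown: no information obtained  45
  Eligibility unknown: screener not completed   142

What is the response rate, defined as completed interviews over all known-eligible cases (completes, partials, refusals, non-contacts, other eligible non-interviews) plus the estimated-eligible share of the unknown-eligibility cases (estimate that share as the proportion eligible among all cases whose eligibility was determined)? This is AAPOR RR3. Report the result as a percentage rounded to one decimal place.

Refusal or break-off = 38 + 130 = 168
No answer / not reached = 11 + 185 = 196
Unknown if eligible = 142 + 45 = 187
Out of scope = 359 + 94 = 453
Top = 501
Known eligible = 501 + 16 + 168 + 196 + 34 = 915
e = 915 / (915 + 453) = 915 / 1368 = 0.6689
Eligible share of unknowns = 0.6689 × 187 = 125.08
Base = 915 + 125.08 = 1040.08
RR3 = 501 / 1040.08 = 0.4817

48.2%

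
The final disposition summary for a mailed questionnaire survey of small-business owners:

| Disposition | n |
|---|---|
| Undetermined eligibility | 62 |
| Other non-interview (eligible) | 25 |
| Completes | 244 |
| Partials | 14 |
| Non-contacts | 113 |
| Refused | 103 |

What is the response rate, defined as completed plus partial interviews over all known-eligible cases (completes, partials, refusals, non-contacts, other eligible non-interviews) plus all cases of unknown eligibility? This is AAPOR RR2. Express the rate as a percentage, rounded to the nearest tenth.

46.0%

Num → 244 + 14 = 258
Denom → 244 + 14 + 103 + 113 + 25 + 62 = 561
RR2 = 258 / 561 = 0.4599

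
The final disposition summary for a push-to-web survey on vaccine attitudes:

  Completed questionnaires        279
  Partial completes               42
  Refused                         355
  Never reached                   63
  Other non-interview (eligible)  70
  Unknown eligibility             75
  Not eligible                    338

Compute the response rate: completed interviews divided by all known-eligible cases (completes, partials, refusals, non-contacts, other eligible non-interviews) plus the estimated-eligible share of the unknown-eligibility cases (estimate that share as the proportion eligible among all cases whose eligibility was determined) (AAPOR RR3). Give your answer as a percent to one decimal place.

Num → 279
Eligible (known) → 279 + 42 + 355 + 63 + 70 = 809
e = 809 / (809 + 338) = 809 / 1147 = 0.7053
Eligible share of unknowns → 0.7053 × 75 = 52.90
Base → 809 + 52.90 = 861.90
RR3 = 279 / 861.90 = 0.3237

32.4%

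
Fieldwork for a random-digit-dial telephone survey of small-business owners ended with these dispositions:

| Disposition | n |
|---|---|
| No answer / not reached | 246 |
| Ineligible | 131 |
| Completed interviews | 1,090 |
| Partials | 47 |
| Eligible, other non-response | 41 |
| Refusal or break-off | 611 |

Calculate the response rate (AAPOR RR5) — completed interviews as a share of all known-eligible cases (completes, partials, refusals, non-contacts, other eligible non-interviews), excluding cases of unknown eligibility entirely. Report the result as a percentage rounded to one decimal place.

53.6%

Top = 1090
Denom = 1090 + 47 + 611 + 246 + 41 = 2035
RR5 = 1090 / 2035 = 0.5356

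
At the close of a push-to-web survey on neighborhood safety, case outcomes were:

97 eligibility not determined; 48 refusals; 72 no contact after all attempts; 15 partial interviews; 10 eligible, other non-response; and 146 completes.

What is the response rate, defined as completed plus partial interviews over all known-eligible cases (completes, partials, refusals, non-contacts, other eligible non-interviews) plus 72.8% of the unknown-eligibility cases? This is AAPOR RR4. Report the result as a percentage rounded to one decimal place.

44.5%

Numerator: 146 + 15 = 161
Determined eligible: 146 + 15 + 48 + 72 + 10 = 291
Eligible share of unknowns: 0.7280 × 97 = 70.62
Base: 291 + 70.62 = 361.62
RR4 = 161 / 361.62 = 0.4452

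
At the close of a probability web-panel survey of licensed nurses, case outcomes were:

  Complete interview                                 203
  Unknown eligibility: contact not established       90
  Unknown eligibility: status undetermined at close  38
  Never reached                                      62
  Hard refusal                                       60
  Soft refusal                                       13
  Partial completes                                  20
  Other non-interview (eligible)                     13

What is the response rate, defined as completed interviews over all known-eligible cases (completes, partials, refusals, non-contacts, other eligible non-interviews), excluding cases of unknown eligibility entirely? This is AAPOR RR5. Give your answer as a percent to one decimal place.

54.7%

Refused = 60 + 13 = 73
Unknown if eligible = 90 + 38 = 128
Top = 203
Denom = 203 + 20 + 73 + 62 + 13 = 371
RR5 = 203 / 371 = 0.5472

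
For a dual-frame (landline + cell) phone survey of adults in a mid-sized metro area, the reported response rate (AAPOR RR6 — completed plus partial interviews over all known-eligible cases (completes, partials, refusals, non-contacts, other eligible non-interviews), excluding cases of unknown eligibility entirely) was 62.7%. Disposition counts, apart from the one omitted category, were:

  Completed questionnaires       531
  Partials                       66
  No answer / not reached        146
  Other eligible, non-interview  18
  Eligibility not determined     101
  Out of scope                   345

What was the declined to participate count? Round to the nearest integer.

191

Top = 531 + 66 = 597
RR6 = 597 / D = 0.627
D = 597 / 0.627 = 952.2
Other denominator terms total 761
declined to participate = 952.2 − 761 ≈ 191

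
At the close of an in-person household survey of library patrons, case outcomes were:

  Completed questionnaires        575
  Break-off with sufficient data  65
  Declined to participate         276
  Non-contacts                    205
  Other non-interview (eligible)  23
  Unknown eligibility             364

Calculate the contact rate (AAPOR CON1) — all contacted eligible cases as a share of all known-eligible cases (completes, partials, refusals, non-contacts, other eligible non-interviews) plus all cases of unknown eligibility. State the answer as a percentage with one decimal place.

Top: 575 + 65 + 276 + 23 = 939
Base: 575 + 65 + 276 + 205 + 23 + 364 = 1508
CON1 = 939 / 1508 = 0.6227

62.3%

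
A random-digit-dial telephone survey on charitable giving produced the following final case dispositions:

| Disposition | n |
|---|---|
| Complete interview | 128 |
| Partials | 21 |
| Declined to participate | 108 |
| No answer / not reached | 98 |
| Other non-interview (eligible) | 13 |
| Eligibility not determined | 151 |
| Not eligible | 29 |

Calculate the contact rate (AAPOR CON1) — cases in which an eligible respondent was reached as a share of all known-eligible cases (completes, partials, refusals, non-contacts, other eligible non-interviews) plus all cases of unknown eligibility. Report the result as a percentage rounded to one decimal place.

Num: 128 + 21 + 108 + 13 = 270
Base: 128 + 21 + 108 + 98 + 13 + 151 = 519
CON1 = 270 / 519 = 0.5202

52.0%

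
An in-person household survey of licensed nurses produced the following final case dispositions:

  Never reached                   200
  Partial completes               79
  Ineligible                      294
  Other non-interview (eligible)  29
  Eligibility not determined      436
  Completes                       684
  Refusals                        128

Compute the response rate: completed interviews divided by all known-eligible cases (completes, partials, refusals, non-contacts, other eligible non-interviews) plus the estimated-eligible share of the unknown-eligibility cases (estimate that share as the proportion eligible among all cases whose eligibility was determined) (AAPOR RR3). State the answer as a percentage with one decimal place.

46.7%

Numerator: 684
Known eligible: 684 + 79 + 128 + 200 + 29 = 1120
e = 1120 / (1120 + 294) = 1120 / 1414 = 0.7921
e × U: 0.7921 × 436 = 345.36
Denom: 1120 + 345.36 = 1465.36
RR3 = 684 / 1465.36 = 0.4668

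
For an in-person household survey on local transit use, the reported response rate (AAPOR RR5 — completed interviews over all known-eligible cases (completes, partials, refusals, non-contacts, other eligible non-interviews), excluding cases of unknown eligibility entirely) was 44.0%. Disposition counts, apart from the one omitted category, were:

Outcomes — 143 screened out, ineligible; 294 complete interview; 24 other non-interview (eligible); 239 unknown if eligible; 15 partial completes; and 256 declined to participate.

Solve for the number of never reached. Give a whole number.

RR5 = 294 / D = 0.440
D = 294 / 0.440 = 668.2
Other denominator terms total 589
never reached = 668.2 − 589 ≈ 79

79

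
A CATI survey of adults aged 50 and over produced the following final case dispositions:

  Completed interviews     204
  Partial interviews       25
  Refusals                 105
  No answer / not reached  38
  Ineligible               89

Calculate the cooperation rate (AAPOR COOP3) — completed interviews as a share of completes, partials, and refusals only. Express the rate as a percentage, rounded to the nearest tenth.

Numerator: 204
Base: 204 + 25 + 105 = 334
COOP3 = 204 / 334 = 0.6108

61.1%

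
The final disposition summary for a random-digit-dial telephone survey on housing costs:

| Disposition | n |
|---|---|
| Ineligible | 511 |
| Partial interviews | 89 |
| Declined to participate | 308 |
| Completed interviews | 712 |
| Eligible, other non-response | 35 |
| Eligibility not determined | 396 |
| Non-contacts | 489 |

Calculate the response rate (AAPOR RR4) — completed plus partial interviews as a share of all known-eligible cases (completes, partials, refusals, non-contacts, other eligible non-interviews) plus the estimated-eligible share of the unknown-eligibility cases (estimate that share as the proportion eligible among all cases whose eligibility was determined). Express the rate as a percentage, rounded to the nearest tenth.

41.4%

Num: 712 + 89 = 801
Known eligible: 712 + 89 + 308 + 489 + 35 = 1633
e = 1633 / (1633 + 511) = 1633 / 2144 = 0.7617
e × U: 0.7617 × 396 = 301.63
Denom: 1633 + 301.63 = 1934.63
RR4 = 801 / 1934.63 = 0.4140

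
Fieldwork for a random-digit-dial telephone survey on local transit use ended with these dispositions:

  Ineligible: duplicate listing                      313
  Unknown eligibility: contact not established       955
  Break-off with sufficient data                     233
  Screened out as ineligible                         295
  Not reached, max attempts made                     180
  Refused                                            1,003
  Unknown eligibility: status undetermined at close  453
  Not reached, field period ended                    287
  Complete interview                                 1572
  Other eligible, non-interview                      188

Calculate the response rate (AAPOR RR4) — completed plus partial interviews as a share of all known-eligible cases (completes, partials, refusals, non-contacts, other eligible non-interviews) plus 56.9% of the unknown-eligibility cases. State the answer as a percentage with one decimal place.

42.3%

No answer / not reached = 287 + 180 = 467
Unknown if eligible = 955 + 453 = 1408
Ineligible = 295 + 313 = 608
Top: 1572 + 233 = 1805
Eligible (known): 1572 + 233 + 1003 + 467 + 188 = 3463
Estimated eligible among unknowns: 0.5690 × 1408 = 801.15
Base: 3463 + 801.15 = 4264.15
RR4 = 1805 / 4264.15 = 0.4233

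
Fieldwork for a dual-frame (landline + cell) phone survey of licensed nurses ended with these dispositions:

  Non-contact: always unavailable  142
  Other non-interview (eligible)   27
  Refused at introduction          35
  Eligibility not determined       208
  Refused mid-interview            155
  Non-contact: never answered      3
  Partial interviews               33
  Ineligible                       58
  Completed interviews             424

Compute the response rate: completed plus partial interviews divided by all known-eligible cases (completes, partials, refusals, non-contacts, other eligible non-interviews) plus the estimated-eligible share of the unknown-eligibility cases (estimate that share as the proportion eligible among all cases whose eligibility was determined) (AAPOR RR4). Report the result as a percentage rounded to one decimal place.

Refused = 35 + 155 = 190
Non-contacts = 3 + 142 = 145
Top: 424 + 33 = 457
Determined eligible: 424 + 33 + 190 + 145 + 27 = 819
e = 819 / (819 + 58) = 819 / 877 = 0.9339
Estimated eligible among unknowns: 0.9339 × 208 = 194.25
Base: 819 + 194.25 = 1013.25
RR4 = 457 / 1013.25 = 0.4510

45.1%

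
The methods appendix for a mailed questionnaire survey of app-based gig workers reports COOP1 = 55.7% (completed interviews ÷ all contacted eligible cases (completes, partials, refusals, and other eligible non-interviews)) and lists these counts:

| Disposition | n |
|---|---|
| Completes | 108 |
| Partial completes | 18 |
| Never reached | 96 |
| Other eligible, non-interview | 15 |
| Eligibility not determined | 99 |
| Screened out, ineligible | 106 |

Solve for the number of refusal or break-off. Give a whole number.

53

COOP1 = 108 / D = 0.557
D = 108 / 0.557 = 193.9
Remaining denominator categories sum to 141
refusal or break-off = 193.9 − 141 ≈ 53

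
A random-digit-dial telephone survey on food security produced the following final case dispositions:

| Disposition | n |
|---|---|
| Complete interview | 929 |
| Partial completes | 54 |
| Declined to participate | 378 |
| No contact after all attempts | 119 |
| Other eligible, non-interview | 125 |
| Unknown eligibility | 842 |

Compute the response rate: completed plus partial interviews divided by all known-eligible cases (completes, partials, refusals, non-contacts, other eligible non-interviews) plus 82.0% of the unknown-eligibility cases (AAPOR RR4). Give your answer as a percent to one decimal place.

42.8%

Top: 929 + 54 = 983
Known eligible: 929 + 54 + 378 + 119 + 125 = 1605
Estimated eligible among unknowns: 0.8200 × 842 = 690.44
Denom: 1605 + 690.44 = 2295.44
RR4 = 983 / 2295.44 = 0.4282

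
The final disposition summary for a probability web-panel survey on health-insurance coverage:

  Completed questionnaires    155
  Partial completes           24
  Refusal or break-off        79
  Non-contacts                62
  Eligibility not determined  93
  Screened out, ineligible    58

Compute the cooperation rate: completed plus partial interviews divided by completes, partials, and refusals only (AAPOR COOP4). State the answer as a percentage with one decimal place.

Numerator = 155 + 24 = 179
Base = 155 + 24 + 79 = 258
COOP4 = 179 / 258 = 0.6938

69.4%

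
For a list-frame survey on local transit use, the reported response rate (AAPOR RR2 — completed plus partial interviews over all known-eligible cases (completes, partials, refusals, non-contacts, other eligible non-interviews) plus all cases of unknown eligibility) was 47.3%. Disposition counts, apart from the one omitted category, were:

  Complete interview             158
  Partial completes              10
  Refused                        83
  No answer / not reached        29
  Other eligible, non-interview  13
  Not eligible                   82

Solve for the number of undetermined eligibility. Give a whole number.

Numerator: 158 + 10 = 168
RR2 = 168 / D = 0.473
D = 168 / 0.473 = 355.2
Remaining denominator categories sum to 293
undetermined eligibility = 355.2 − 293 ≈ 62

62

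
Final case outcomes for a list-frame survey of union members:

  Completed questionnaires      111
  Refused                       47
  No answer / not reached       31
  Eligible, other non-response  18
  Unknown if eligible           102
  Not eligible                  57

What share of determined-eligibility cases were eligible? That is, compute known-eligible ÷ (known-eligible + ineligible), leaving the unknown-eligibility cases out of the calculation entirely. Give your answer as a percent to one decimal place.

78.4%

Known eligible → 111 + 47 + 31 + 18 = 207
e = 207 / (207 + 57) = 207 / 264 = 0.7841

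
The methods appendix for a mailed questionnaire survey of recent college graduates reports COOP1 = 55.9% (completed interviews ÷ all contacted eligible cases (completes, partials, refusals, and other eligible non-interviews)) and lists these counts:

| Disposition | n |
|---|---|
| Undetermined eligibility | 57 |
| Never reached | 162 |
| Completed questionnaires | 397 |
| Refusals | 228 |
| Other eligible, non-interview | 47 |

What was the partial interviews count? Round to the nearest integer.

38

COOP1 = 397 / D = 0.559
D = 397 / 0.559 = 710.2
Rest of base = 672
partial interviews = 710.2 − 672 ≈ 38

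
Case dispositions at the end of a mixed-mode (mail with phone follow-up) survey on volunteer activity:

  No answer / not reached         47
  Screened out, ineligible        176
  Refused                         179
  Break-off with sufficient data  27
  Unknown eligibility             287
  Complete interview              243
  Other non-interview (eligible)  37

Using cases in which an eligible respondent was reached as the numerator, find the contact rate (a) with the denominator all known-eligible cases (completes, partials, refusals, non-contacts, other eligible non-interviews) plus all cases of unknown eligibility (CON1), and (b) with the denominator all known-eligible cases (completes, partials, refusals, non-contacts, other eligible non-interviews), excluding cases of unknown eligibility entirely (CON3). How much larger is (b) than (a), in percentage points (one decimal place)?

Numerator: 243 + 27 + 179 + 37 = 486
Denominator: 243 + 27 + 179 + 47 + 37 + 287 = 820
CON1 = 486 / 820 = 0.5927
Denominator: 243 + 27 + 179 + 47 + 37 = 533
CON3 = 486 / 533 = 0.9118
Difference = 91.18 − 59.27 = 31.91 percentage points

31.9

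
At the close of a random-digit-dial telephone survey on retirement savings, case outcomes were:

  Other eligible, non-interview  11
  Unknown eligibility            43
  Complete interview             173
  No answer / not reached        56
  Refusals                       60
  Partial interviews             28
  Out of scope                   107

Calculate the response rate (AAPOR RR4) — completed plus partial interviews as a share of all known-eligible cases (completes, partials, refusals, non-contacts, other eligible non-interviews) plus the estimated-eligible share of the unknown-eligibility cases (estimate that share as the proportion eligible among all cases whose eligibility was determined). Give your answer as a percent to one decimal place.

Top: 173 + 28 = 201
Eligible (known): 173 + 28 + 60 + 56 + 11 = 328
e = 328 / (328 + 107) = 328 / 435 = 0.7540
Estimated eligible among unknowns: 0.7540 × 43 = 32.42
Denom: 328 + 32.42 = 360.42
RR4 = 201 / 360.42 = 0.5577

55.8%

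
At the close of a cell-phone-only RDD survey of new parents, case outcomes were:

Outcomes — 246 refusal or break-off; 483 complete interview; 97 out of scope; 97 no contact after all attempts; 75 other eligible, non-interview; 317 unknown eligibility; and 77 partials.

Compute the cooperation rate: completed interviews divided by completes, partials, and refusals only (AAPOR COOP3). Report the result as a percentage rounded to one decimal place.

Num → 483
Denominator → 483 + 77 + 246 = 806
COOP3 = 483 / 806 = 0.5993

59.9%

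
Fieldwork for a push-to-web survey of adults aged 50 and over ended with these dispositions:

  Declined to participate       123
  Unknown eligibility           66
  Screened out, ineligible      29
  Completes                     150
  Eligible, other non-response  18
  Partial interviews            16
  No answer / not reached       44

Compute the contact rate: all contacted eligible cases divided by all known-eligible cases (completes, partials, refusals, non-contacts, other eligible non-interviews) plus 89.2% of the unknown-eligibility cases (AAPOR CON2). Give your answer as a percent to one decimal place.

Top = 150 + 16 + 123 + 18 = 307
Known eligible = 150 + 16 + 123 + 44 + 18 = 351
Estimated eligible among unknowns = 0.8920 × 66 = 58.87
Denominator = 351 + 58.87 = 409.87
CON2 = 307 / 409.87 = 0.7490

74.9%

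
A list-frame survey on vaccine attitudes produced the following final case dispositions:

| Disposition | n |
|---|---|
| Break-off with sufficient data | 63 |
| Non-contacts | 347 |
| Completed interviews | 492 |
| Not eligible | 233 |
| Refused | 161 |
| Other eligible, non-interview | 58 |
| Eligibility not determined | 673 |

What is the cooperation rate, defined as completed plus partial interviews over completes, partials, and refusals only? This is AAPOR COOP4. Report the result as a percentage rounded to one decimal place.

Numerator = 492 + 63 = 555
Base = 492 + 63 + 161 = 716
COOP4 = 555 / 716 = 0.7751

77.5%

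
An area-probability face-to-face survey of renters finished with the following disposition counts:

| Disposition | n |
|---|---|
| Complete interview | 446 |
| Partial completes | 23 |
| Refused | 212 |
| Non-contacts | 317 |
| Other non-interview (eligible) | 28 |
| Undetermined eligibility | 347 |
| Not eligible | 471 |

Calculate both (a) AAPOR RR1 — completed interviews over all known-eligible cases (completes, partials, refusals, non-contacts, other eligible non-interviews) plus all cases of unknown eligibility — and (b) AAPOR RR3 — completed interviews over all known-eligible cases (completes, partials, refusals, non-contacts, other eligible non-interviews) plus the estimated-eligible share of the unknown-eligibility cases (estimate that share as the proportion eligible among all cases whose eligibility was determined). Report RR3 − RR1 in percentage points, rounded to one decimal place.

2.8

Top → 446
Denom → 446 + 23 + 212 + 317 + 28 + 347 = 1373
RR1 = 446 / 1373 = 0.3248
Known eligible → 446 + 23 + 212 + 317 + 28 = 1026
e = 1026 / (1026 + 471) = 1026 / 1497 = 0.6854
e × U → 0.6854 × 347 = 237.83
Denom → 1026 + 237.83 = 1263.83
RR3 = 446 / 1263.83 = 0.3529
Difference = 35.29 − 32.48 = 2.81 percentage points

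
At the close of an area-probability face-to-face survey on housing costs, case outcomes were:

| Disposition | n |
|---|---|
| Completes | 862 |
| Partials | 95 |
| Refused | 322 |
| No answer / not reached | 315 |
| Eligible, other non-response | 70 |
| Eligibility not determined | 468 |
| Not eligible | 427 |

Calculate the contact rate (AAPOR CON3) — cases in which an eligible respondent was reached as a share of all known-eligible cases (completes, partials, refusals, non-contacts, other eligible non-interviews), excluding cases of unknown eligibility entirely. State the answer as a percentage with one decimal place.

81.1%

Num: 862 + 95 + 322 + 70 = 1349
Denom: 862 + 95 + 322 + 315 + 70 = 1664
CON3 = 1349 / 1664 = 0.8107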